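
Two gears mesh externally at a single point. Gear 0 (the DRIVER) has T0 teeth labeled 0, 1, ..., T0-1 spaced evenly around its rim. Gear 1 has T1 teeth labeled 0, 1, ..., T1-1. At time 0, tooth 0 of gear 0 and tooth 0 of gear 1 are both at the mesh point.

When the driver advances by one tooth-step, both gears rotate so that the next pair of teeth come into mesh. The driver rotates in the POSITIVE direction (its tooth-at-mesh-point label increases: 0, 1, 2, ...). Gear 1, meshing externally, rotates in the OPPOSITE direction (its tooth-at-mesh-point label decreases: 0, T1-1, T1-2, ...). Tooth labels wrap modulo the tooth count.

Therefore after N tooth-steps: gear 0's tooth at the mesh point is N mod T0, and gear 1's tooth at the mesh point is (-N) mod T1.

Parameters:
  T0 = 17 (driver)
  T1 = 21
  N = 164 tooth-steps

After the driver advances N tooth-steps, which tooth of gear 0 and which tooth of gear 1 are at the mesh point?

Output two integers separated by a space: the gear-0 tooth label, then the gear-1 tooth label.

Gear 0 (driver, T0=17): tooth at mesh = N mod T0
  164 = 9 * 17 + 11, so 164 mod 17 = 11
  gear 0 tooth = 11
Gear 1 (driven, T1=21): tooth at mesh = (-N) mod T1
  164 = 7 * 21 + 17, so 164 mod 21 = 17
  (-164) mod 21 = (-17) mod 21 = 21 - 17 = 4
Mesh after 164 steps: gear-0 tooth 11 meets gear-1 tooth 4

Answer: 11 4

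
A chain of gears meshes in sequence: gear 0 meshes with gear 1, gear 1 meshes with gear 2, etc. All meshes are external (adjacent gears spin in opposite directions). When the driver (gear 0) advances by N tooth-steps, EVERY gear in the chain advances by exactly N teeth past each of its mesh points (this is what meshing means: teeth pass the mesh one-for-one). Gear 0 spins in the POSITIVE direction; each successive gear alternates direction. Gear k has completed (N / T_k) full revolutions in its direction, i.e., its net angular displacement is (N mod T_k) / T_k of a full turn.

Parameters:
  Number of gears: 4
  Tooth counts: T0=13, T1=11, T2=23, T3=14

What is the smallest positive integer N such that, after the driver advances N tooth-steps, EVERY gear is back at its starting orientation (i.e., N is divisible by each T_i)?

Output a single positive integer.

Answer: 46046

Derivation:
Gear k returns to start when N is a multiple of T_k.
All gears at start simultaneously when N is a common multiple of [13, 11, 23, 14]; the smallest such N is lcm(13, 11, 23, 14).
Start: lcm = T0 = 13
Fold in T1=11: gcd(13, 11) = 1; lcm(13, 11) = 13 * 11 / 1 = 143 / 1 = 143
Fold in T2=23: gcd(143, 23) = 1; lcm(143, 23) = 143 * 23 / 1 = 3289 / 1 = 3289
Fold in T3=14: gcd(3289, 14) = 1; lcm(3289, 14) = 3289 * 14 / 1 = 46046 / 1 = 46046
Full cycle length = 46046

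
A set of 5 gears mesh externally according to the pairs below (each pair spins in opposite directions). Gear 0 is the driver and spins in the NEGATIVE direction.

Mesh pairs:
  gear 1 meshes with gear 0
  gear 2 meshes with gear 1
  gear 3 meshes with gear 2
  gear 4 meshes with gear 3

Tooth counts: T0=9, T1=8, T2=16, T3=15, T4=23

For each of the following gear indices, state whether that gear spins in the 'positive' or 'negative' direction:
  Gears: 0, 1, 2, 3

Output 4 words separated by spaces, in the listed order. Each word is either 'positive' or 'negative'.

Answer: negative positive negative positive

Derivation:
Gear 0 (driver): negative (depth 0)
  gear 1: meshes with gear 0 -> depth 1 -> positive (opposite of gear 0)
  gear 2: meshes with gear 1 -> depth 2 -> negative (opposite of gear 1)
  gear 3: meshes with gear 2 -> depth 3 -> positive (opposite of gear 2)
  gear 4: meshes with gear 3 -> depth 4 -> negative (opposite of gear 3)
Queried indices 0, 1, 2, 3 -> negative, positive, negative, positive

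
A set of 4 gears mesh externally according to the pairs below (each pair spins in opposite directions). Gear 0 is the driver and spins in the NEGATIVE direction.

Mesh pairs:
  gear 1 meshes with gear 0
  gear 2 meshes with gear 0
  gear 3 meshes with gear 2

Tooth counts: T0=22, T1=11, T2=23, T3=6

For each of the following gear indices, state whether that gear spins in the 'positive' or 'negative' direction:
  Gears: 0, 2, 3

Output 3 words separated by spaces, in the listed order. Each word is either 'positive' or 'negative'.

Gear 0 (driver): negative (depth 0)
  gear 1: meshes with gear 0 -> depth 1 -> positive (opposite of gear 0)
  gear 2: meshes with gear 0 -> depth 1 -> positive (opposite of gear 0)
  gear 3: meshes with gear 2 -> depth 2 -> negative (opposite of gear 2)
Queried indices 0, 2, 3 -> negative, positive, negative

Answer: negative positive negative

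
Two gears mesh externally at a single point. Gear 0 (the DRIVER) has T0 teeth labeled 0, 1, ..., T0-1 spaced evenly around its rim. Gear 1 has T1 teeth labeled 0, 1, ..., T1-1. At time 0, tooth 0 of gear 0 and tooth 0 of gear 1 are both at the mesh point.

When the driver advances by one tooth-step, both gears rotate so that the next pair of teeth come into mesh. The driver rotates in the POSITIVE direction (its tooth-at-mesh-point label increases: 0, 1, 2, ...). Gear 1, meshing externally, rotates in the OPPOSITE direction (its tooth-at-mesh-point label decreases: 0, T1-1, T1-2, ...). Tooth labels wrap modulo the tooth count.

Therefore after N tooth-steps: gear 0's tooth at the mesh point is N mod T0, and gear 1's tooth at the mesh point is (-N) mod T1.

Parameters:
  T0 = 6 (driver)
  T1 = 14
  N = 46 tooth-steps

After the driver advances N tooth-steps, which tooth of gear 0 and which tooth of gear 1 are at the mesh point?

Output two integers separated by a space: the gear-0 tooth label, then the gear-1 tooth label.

Gear 0 (driver, T0=6): tooth at mesh = N mod T0
  46 = 7 * 6 + 4, so 46 mod 6 = 4
  gear 0 tooth = 4
Gear 1 (driven, T1=14): tooth at mesh = (-N) mod T1
  46 = 3 * 14 + 4, so 46 mod 14 = 4
  (-46) mod 14 = (-4) mod 14 = 14 - 4 = 10
Mesh after 46 steps: gear-0 tooth 4 meets gear-1 tooth 10

Answer: 4 10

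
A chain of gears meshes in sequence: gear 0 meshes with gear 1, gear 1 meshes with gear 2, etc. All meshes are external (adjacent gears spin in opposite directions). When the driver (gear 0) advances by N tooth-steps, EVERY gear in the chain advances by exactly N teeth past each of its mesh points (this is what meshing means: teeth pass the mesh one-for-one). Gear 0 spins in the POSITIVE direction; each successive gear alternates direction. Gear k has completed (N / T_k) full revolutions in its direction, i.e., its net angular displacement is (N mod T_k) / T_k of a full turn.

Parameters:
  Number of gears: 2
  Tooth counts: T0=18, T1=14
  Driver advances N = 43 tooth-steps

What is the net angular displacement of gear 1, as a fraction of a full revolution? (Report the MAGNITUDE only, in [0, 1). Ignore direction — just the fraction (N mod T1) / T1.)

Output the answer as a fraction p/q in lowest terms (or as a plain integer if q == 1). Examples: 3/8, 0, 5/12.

Answer: 1/14

Derivation:
Chain of 2 gears, tooth counts: [18, 14]
  gear 0: T0=18, direction=positive, advance = 43 mod 18 = 7 teeth = 7/18 turn
  gear 1: T1=14, direction=negative, advance = 43 mod 14 = 1 teeth = 1/14 turn
Gear 1: 43 mod 14 = 1
Fraction = 1 / 14 = 1/14 (gcd(1,14)=1) = 1/14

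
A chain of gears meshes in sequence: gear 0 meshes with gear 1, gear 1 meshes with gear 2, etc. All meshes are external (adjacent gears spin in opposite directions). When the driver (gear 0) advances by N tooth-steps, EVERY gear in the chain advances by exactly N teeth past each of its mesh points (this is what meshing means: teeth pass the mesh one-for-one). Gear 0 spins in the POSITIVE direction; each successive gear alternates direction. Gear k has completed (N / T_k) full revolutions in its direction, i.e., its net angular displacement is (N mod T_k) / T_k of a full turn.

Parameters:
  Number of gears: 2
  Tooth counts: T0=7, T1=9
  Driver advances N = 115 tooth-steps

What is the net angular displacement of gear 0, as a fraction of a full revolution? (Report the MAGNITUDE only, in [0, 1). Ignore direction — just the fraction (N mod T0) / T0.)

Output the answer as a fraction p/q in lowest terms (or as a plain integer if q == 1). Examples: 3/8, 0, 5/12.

Answer: 3/7

Derivation:
Chain of 2 gears, tooth counts: [7, 9]
  gear 0: T0=7, direction=positive, advance = 115 mod 7 = 3 teeth = 3/7 turn
  gear 1: T1=9, direction=negative, advance = 115 mod 9 = 7 teeth = 7/9 turn
Gear 0: 115 mod 7 = 3
Fraction = 3 / 7 = 3/7 (gcd(3,7)=1) = 3/7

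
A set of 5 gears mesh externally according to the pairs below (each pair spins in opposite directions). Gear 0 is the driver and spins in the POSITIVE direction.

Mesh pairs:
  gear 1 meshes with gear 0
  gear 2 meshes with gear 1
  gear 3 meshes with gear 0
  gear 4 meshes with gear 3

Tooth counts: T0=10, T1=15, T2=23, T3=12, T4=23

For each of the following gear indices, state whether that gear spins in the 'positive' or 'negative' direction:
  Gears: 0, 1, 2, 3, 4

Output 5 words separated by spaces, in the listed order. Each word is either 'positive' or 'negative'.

Gear 0 (driver): positive (depth 0)
  gear 1: meshes with gear 0 -> depth 1 -> negative (opposite of gear 0)
  gear 2: meshes with gear 1 -> depth 2 -> positive (opposite of gear 1)
  gear 3: meshes with gear 0 -> depth 1 -> negative (opposite of gear 0)
  gear 4: meshes with gear 3 -> depth 2 -> positive (opposite of gear 3)
Queried indices 0, 1, 2, 3, 4 -> positive, negative, positive, negative, positive

Answer: positive negative positive negative positive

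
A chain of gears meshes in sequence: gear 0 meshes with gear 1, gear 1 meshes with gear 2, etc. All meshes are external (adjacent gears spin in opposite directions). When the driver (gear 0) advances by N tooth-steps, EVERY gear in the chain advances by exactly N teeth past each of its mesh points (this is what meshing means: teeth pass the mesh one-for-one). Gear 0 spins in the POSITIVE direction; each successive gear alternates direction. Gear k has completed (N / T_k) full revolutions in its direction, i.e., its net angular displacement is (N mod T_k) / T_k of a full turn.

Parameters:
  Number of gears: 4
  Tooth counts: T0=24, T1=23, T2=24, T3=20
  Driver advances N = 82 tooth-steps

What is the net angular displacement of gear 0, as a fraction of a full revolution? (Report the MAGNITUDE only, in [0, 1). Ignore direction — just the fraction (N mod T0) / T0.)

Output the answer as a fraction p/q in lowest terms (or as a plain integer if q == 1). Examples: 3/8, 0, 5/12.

Answer: 5/12

Derivation:
Chain of 4 gears, tooth counts: [24, 23, 24, 20]
  gear 0: T0=24, direction=positive, advance = 82 mod 24 = 10 teeth = 10/24 turn
  gear 1: T1=23, direction=negative, advance = 82 mod 23 = 13 teeth = 13/23 turn
  gear 2: T2=24, direction=positive, advance = 82 mod 24 = 10 teeth = 10/24 turn
  gear 3: T3=20, direction=negative, advance = 82 mod 20 = 2 teeth = 2/20 turn
Gear 0: 82 mod 24 = 10
Fraction = 10 / 24 = 5/12 (gcd(10,24)=2) = 5/12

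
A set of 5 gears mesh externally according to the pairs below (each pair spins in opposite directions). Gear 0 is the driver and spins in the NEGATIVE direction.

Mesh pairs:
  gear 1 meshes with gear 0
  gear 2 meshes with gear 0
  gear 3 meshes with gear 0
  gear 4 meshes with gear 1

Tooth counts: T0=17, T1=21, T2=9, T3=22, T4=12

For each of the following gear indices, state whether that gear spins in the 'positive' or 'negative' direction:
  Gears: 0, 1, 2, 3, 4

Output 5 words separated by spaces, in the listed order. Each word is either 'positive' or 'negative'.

Gear 0 (driver): negative (depth 0)
  gear 1: meshes with gear 0 -> depth 1 -> positive (opposite of gear 0)
  gear 2: meshes with gear 0 -> depth 1 -> positive (opposite of gear 0)
  gear 3: meshes with gear 0 -> depth 1 -> positive (opposite of gear 0)
  gear 4: meshes with gear 1 -> depth 2 -> negative (opposite of gear 1)
Queried indices 0, 1, 2, 3, 4 -> negative, positive, positive, positive, negative

Answer: negative positive positive positive negative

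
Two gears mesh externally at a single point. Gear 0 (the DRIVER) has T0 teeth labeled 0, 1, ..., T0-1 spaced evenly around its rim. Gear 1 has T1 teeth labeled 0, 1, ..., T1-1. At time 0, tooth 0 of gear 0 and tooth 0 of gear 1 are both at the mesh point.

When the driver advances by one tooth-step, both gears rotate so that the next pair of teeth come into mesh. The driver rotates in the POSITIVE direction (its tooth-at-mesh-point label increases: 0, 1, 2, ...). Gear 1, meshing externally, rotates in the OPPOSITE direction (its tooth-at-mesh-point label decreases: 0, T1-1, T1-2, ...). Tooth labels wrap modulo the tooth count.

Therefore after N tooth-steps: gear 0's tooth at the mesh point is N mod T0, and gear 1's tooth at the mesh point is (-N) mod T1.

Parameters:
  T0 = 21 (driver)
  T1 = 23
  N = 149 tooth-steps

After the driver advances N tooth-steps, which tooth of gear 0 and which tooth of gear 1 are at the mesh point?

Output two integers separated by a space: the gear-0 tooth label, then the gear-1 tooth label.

Answer: 2 12

Derivation:
Gear 0 (driver, T0=21): tooth at mesh = N mod T0
  149 = 7 * 21 + 2, so 149 mod 21 = 2
  gear 0 tooth = 2
Gear 1 (driven, T1=23): tooth at mesh = (-N) mod T1
  149 = 6 * 23 + 11, so 149 mod 23 = 11
  (-149) mod 23 = (-11) mod 23 = 23 - 11 = 12
Mesh after 149 steps: gear-0 tooth 2 meets gear-1 tooth 12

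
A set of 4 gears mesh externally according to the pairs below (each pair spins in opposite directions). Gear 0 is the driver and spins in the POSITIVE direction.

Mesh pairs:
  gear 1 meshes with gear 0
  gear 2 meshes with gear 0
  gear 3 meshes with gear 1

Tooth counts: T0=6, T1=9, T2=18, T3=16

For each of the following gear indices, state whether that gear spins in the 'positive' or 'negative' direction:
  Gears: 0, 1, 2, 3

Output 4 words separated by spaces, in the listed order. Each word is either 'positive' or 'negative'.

Answer: positive negative negative positive

Derivation:
Gear 0 (driver): positive (depth 0)
  gear 1: meshes with gear 0 -> depth 1 -> negative (opposite of gear 0)
  gear 2: meshes with gear 0 -> depth 1 -> negative (opposite of gear 0)
  gear 3: meshes with gear 1 -> depth 2 -> positive (opposite of gear 1)
Queried indices 0, 1, 2, 3 -> positive, negative, negative, positive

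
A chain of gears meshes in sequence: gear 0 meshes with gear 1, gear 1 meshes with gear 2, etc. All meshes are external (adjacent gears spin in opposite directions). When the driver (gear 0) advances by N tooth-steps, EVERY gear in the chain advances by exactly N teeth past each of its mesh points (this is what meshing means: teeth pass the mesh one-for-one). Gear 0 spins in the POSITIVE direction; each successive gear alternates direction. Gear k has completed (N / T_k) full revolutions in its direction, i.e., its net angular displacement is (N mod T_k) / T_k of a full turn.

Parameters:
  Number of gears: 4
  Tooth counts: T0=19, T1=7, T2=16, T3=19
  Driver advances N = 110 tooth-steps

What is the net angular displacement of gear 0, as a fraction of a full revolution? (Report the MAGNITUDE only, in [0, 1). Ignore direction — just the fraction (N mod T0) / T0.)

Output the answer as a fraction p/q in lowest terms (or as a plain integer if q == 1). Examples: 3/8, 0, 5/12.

Answer: 15/19

Derivation:
Chain of 4 gears, tooth counts: [19, 7, 16, 19]
  gear 0: T0=19, direction=positive, advance = 110 mod 19 = 15 teeth = 15/19 turn
  gear 1: T1=7, direction=negative, advance = 110 mod 7 = 5 teeth = 5/7 turn
  gear 2: T2=16, direction=positive, advance = 110 mod 16 = 14 teeth = 14/16 turn
  gear 3: T3=19, direction=negative, advance = 110 mod 19 = 15 teeth = 15/19 turn
Gear 0: 110 mod 19 = 15
Fraction = 15 / 19 = 15/19 (gcd(15,19)=1) = 15/19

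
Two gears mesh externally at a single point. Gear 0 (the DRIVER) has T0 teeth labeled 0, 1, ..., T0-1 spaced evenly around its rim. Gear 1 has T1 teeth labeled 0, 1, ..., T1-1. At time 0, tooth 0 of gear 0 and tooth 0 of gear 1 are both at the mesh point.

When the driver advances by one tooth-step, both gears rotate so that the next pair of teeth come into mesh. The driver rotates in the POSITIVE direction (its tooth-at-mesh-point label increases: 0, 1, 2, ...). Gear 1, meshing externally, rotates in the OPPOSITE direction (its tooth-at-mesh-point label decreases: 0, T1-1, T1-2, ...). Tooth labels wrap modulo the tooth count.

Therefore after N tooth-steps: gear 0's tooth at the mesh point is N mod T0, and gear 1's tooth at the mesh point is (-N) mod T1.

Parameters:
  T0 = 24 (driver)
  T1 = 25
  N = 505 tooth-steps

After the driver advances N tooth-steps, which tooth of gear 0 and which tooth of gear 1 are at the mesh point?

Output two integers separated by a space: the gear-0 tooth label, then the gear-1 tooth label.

Answer: 1 20

Derivation:
Gear 0 (driver, T0=24): tooth at mesh = N mod T0
  505 = 21 * 24 + 1, so 505 mod 24 = 1
  gear 0 tooth = 1
Gear 1 (driven, T1=25): tooth at mesh = (-N) mod T1
  505 = 20 * 25 + 5, so 505 mod 25 = 5
  (-505) mod 25 = (-5) mod 25 = 25 - 5 = 20
Mesh after 505 steps: gear-0 tooth 1 meets gear-1 tooth 20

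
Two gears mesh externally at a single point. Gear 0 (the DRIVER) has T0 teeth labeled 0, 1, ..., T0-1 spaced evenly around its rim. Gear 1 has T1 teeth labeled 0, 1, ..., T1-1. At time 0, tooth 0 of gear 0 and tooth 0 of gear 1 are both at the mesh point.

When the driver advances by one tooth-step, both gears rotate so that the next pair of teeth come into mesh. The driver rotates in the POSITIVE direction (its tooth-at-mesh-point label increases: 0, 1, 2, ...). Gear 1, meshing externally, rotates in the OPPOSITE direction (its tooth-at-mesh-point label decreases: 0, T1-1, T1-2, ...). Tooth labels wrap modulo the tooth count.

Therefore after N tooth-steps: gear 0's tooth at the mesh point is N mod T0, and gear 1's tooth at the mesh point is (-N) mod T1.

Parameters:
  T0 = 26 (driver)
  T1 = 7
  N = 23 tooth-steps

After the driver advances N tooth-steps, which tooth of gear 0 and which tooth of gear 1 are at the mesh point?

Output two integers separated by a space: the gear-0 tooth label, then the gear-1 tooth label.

Answer: 23 5

Derivation:
Gear 0 (driver, T0=26): tooth at mesh = N mod T0
  23 = 0 * 26 + 23, so 23 mod 26 = 23
  gear 0 tooth = 23
Gear 1 (driven, T1=7): tooth at mesh = (-N) mod T1
  23 = 3 * 7 + 2, so 23 mod 7 = 2
  (-23) mod 7 = (-2) mod 7 = 7 - 2 = 5
Mesh after 23 steps: gear-0 tooth 23 meets gear-1 tooth 5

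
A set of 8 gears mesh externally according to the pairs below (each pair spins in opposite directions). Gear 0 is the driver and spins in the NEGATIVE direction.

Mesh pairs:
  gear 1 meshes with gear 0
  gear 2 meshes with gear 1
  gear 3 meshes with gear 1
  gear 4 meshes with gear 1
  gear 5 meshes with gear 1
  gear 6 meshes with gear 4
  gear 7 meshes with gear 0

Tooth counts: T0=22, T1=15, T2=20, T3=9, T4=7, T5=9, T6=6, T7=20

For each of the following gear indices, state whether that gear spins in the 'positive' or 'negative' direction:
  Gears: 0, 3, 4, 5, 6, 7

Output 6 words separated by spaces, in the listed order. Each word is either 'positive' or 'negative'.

Answer: negative negative negative negative positive positive

Derivation:
Gear 0 (driver): negative (depth 0)
  gear 1: meshes with gear 0 -> depth 1 -> positive (opposite of gear 0)
  gear 2: meshes with gear 1 -> depth 2 -> negative (opposite of gear 1)
  gear 3: meshes with gear 1 -> depth 2 -> negative (opposite of gear 1)
  gear 4: meshes with gear 1 -> depth 2 -> negative (opposite of gear 1)
  gear 5: meshes with gear 1 -> depth 2 -> negative (opposite of gear 1)
  gear 6: meshes with gear 4 -> depth 3 -> positive (opposite of gear 4)
  gear 7: meshes with gear 0 -> depth 1 -> positive (opposite of gear 0)
Queried indices 0, 3, 4, 5, 6, 7 -> negative, negative, negative, negative, positive, positive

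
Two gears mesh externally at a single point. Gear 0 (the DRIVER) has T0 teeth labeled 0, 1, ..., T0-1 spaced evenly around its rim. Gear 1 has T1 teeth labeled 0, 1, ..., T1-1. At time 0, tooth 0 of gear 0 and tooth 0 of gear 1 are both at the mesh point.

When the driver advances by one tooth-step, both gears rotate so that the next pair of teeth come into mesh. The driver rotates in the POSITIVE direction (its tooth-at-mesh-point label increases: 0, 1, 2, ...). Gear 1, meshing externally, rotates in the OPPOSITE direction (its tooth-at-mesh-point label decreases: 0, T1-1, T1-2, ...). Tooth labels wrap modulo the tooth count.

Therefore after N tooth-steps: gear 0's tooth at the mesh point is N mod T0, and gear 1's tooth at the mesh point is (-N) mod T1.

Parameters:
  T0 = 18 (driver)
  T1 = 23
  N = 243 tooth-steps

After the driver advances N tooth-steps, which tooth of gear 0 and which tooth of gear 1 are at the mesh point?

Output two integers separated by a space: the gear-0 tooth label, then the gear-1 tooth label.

Gear 0 (driver, T0=18): tooth at mesh = N mod T0
  243 = 13 * 18 + 9, so 243 mod 18 = 9
  gear 0 tooth = 9
Gear 1 (driven, T1=23): tooth at mesh = (-N) mod T1
  243 = 10 * 23 + 13, so 243 mod 23 = 13
  (-243) mod 23 = (-13) mod 23 = 23 - 13 = 10
Mesh after 243 steps: gear-0 tooth 9 meets gear-1 tooth 10

Answer: 9 10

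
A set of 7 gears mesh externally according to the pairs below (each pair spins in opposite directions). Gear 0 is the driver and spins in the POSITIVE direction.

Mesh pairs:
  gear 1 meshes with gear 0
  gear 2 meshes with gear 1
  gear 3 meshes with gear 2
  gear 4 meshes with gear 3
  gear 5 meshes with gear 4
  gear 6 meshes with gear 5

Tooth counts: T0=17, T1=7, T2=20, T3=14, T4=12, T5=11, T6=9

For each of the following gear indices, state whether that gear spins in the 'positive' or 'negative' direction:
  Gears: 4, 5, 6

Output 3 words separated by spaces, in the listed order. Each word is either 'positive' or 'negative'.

Answer: positive negative positive

Derivation:
Gear 0 (driver): positive (depth 0)
  gear 1: meshes with gear 0 -> depth 1 -> negative (opposite of gear 0)
  gear 2: meshes with gear 1 -> depth 2 -> positive (opposite of gear 1)
  gear 3: meshes with gear 2 -> depth 3 -> negative (opposite of gear 2)
  gear 4: meshes with gear 3 -> depth 4 -> positive (opposite of gear 3)
  gear 5: meshes with gear 4 -> depth 5 -> negative (opposite of gear 4)
  gear 6: meshes with gear 5 -> depth 6 -> positive (opposite of gear 5)
Queried indices 4, 5, 6 -> positive, negative, positive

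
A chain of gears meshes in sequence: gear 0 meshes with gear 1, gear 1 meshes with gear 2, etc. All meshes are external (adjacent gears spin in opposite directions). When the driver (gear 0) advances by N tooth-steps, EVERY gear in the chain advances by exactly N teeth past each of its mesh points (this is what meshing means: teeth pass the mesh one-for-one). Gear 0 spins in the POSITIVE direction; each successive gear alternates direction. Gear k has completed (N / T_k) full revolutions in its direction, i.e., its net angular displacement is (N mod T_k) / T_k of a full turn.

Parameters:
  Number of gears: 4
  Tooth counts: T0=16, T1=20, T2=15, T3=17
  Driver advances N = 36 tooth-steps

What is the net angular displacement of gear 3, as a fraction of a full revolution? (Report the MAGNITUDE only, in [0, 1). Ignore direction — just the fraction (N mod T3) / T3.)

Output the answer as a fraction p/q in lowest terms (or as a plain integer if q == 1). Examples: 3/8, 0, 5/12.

Answer: 2/17

Derivation:
Chain of 4 gears, tooth counts: [16, 20, 15, 17]
  gear 0: T0=16, direction=positive, advance = 36 mod 16 = 4 teeth = 4/16 turn
  gear 1: T1=20, direction=negative, advance = 36 mod 20 = 16 teeth = 16/20 turn
  gear 2: T2=15, direction=positive, advance = 36 mod 15 = 6 teeth = 6/15 turn
  gear 3: T3=17, direction=negative, advance = 36 mod 17 = 2 teeth = 2/17 turn
Gear 3: 36 mod 17 = 2
Fraction = 2 / 17 = 2/17 (gcd(2,17)=1) = 2/17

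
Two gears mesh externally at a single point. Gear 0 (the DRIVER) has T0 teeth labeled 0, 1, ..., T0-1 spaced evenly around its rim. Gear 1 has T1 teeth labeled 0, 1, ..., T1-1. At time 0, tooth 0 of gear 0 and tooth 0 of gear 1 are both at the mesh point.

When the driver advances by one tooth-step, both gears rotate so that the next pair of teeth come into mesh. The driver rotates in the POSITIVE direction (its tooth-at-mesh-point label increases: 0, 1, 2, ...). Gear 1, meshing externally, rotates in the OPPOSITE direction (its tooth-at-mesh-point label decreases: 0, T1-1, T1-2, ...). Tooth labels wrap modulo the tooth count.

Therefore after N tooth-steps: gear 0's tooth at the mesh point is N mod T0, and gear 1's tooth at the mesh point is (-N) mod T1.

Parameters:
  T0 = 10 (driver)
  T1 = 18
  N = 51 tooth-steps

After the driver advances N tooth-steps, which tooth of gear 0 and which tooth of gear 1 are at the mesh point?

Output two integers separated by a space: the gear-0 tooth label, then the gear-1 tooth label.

Gear 0 (driver, T0=10): tooth at mesh = N mod T0
  51 = 5 * 10 + 1, so 51 mod 10 = 1
  gear 0 tooth = 1
Gear 1 (driven, T1=18): tooth at mesh = (-N) mod T1
  51 = 2 * 18 + 15, so 51 mod 18 = 15
  (-51) mod 18 = (-15) mod 18 = 18 - 15 = 3
Mesh after 51 steps: gear-0 tooth 1 meets gear-1 tooth 3

Answer: 1 3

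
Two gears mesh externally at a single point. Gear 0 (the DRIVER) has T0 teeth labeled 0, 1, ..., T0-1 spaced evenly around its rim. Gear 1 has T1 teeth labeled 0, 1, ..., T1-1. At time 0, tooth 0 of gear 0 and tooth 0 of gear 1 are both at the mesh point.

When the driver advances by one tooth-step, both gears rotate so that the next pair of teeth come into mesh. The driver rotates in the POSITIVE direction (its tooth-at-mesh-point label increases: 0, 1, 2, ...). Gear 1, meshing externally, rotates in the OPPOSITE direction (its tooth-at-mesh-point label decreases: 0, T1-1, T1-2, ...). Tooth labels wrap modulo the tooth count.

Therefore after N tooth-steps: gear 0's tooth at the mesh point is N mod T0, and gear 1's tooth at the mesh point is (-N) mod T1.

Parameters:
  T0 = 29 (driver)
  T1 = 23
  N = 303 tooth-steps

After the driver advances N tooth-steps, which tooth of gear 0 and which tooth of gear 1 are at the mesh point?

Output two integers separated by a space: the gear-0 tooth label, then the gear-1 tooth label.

Answer: 13 19

Derivation:
Gear 0 (driver, T0=29): tooth at mesh = N mod T0
  303 = 10 * 29 + 13, so 303 mod 29 = 13
  gear 0 tooth = 13
Gear 1 (driven, T1=23): tooth at mesh = (-N) mod T1
  303 = 13 * 23 + 4, so 303 mod 23 = 4
  (-303) mod 23 = (-4) mod 23 = 23 - 4 = 19
Mesh after 303 steps: gear-0 tooth 13 meets gear-1 tooth 19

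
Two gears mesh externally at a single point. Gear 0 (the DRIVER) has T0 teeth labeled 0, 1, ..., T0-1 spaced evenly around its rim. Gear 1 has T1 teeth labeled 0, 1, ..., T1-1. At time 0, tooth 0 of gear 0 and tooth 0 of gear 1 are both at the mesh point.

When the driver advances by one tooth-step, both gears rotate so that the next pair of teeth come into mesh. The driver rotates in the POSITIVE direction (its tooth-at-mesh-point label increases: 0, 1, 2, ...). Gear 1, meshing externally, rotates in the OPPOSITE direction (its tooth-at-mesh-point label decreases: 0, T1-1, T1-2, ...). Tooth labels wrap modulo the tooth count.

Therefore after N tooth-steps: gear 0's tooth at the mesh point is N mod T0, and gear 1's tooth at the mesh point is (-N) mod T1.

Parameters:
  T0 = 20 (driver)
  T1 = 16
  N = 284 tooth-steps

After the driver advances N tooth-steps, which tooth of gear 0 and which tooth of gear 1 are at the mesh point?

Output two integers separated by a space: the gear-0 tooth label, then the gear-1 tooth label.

Answer: 4 4

Derivation:
Gear 0 (driver, T0=20): tooth at mesh = N mod T0
  284 = 14 * 20 + 4, so 284 mod 20 = 4
  gear 0 tooth = 4
Gear 1 (driven, T1=16): tooth at mesh = (-N) mod T1
  284 = 17 * 16 + 12, so 284 mod 16 = 12
  (-284) mod 16 = (-12) mod 16 = 16 - 12 = 4
Mesh after 284 steps: gear-0 tooth 4 meets gear-1 tooth 4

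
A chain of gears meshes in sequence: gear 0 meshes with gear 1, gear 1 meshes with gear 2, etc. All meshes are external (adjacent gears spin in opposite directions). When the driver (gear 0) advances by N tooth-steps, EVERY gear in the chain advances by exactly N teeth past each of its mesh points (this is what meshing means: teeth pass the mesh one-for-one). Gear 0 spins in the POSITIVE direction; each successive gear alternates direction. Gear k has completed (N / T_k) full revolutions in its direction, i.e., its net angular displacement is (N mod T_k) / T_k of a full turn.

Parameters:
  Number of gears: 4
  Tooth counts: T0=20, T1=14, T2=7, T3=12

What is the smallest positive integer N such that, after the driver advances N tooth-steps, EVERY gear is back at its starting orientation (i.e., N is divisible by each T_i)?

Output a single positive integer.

Gear k returns to start when N is a multiple of T_k.
All gears at start simultaneously when N is a common multiple of [20, 14, 7, 12]; the smallest such N is lcm(20, 14, 7, 12).
Start: lcm = T0 = 20
Fold in T1=14: gcd(20, 14) = 2; lcm(20, 14) = 20 * 14 / 2 = 280 / 2 = 140
Fold in T2=7: gcd(140, 7) = 7; lcm(140, 7) = 140 * 7 / 7 = 980 / 7 = 140
Fold in T3=12: gcd(140, 12) = 4; lcm(140, 12) = 140 * 12 / 4 = 1680 / 4 = 420
Full cycle length = 420

Answer: 420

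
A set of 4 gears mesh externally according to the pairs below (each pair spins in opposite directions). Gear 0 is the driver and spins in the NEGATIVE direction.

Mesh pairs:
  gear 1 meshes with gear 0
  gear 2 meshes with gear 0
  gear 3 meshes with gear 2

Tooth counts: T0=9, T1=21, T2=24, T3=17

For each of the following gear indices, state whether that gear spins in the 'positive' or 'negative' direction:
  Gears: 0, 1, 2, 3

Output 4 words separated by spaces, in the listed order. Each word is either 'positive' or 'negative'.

Answer: negative positive positive negative

Derivation:
Gear 0 (driver): negative (depth 0)
  gear 1: meshes with gear 0 -> depth 1 -> positive (opposite of gear 0)
  gear 2: meshes with gear 0 -> depth 1 -> positive (opposite of gear 0)
  gear 3: meshes with gear 2 -> depth 2 -> negative (opposite of gear 2)
Queried indices 0, 1, 2, 3 -> negative, positive, positive, negative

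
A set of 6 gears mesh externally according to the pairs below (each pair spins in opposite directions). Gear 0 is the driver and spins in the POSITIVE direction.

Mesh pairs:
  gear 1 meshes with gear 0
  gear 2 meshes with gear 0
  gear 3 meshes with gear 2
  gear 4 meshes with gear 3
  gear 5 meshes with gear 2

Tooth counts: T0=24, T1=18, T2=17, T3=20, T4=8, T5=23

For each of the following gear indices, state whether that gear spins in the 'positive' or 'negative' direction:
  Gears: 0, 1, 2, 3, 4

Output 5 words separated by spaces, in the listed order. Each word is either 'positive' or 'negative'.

Gear 0 (driver): positive (depth 0)
  gear 1: meshes with gear 0 -> depth 1 -> negative (opposite of gear 0)
  gear 2: meshes with gear 0 -> depth 1 -> negative (opposite of gear 0)
  gear 3: meshes with gear 2 -> depth 2 -> positive (opposite of gear 2)
  gear 4: meshes with gear 3 -> depth 3 -> negative (opposite of gear 3)
  gear 5: meshes with gear 2 -> depth 2 -> positive (opposite of gear 2)
Queried indices 0, 1, 2, 3, 4 -> positive, negative, negative, positive, negative

Answer: positive negative negative positive negative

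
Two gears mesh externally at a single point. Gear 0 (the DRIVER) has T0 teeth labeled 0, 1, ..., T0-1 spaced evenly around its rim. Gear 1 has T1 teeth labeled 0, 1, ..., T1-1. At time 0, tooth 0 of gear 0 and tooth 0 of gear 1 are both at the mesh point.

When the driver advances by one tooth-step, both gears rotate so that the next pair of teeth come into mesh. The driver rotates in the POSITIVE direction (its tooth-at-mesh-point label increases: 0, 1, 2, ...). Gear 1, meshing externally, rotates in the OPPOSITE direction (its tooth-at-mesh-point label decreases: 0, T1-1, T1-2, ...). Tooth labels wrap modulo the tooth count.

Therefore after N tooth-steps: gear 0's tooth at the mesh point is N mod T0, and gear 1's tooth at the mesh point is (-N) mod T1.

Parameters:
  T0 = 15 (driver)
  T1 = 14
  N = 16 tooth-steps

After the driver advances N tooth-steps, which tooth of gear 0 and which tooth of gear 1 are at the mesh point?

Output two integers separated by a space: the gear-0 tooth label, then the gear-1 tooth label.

Answer: 1 12

Derivation:
Gear 0 (driver, T0=15): tooth at mesh = N mod T0
  16 = 1 * 15 + 1, so 16 mod 15 = 1
  gear 0 tooth = 1
Gear 1 (driven, T1=14): tooth at mesh = (-N) mod T1
  16 = 1 * 14 + 2, so 16 mod 14 = 2
  (-16) mod 14 = (-2) mod 14 = 14 - 2 = 12
Mesh after 16 steps: gear-0 tooth 1 meets gear-1 tooth 12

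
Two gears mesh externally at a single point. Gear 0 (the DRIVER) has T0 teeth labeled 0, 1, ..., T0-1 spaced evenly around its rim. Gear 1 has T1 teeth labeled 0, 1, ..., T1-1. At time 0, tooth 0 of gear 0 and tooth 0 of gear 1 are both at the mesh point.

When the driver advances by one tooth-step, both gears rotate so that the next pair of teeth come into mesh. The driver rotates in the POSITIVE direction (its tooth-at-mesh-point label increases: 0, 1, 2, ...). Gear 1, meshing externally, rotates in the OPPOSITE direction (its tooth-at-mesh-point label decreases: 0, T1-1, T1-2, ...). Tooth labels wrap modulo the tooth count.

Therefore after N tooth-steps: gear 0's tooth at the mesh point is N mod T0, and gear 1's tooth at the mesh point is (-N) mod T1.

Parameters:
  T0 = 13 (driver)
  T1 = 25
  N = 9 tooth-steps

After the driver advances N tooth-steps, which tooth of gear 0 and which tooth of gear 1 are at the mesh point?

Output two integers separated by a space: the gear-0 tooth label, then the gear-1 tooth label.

Gear 0 (driver, T0=13): tooth at mesh = N mod T0
  9 = 0 * 13 + 9, so 9 mod 13 = 9
  gear 0 tooth = 9
Gear 1 (driven, T1=25): tooth at mesh = (-N) mod T1
  9 = 0 * 25 + 9, so 9 mod 25 = 9
  (-9) mod 25 = (-9) mod 25 = 25 - 9 = 16
Mesh after 9 steps: gear-0 tooth 9 meets gear-1 tooth 16

Answer: 9 16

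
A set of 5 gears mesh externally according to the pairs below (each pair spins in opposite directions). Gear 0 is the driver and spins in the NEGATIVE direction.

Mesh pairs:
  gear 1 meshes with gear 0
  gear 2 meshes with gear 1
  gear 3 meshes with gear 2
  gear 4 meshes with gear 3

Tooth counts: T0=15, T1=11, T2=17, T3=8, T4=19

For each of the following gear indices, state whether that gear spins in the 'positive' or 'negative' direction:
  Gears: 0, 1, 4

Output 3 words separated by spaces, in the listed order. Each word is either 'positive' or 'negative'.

Answer: negative positive negative

Derivation:
Gear 0 (driver): negative (depth 0)
  gear 1: meshes with gear 0 -> depth 1 -> positive (opposite of gear 0)
  gear 2: meshes with gear 1 -> depth 2 -> negative (opposite of gear 1)
  gear 3: meshes with gear 2 -> depth 3 -> positive (opposite of gear 2)
  gear 4: meshes with gear 3 -> depth 4 -> negative (opposite of gear 3)
Queried indices 0, 1, 4 -> negative, positive, negative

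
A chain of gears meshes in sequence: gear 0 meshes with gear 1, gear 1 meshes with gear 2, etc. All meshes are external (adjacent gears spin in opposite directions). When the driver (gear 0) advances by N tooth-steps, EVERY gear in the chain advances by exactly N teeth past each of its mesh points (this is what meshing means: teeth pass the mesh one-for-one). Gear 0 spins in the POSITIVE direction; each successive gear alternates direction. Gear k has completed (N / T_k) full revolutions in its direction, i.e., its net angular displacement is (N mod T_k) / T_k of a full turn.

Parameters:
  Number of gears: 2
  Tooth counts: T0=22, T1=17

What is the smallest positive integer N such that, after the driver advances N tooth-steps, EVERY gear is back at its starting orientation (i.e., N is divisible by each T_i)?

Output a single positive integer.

Gear k returns to start when N is a multiple of T_k.
All gears at start simultaneously when N is a common multiple of [22, 17]; the smallest such N is lcm(22, 17).
Start: lcm = T0 = 22
Fold in T1=17: gcd(22, 17) = 1; lcm(22, 17) = 22 * 17 / 1 = 374 / 1 = 374
Full cycle length = 374

Answer: 374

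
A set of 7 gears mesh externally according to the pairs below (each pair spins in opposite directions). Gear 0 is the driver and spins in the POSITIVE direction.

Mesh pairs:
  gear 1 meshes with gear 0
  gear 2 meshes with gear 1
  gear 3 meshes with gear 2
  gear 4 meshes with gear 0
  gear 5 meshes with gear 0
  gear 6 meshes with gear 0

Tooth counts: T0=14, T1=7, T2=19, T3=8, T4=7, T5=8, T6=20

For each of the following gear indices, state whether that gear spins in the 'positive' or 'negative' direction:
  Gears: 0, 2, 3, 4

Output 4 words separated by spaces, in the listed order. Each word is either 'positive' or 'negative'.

Answer: positive positive negative negative

Derivation:
Gear 0 (driver): positive (depth 0)
  gear 1: meshes with gear 0 -> depth 1 -> negative (opposite of gear 0)
  gear 2: meshes with gear 1 -> depth 2 -> positive (opposite of gear 1)
  gear 3: meshes with gear 2 -> depth 3 -> negative (opposite of gear 2)
  gear 4: meshes with gear 0 -> depth 1 -> negative (opposite of gear 0)
  gear 5: meshes with gear 0 -> depth 1 -> negative (opposite of gear 0)
  gear 6: meshes with gear 0 -> depth 1 -> negative (opposite of gear 0)
Queried indices 0, 2, 3, 4 -> positive, positive, negative, negative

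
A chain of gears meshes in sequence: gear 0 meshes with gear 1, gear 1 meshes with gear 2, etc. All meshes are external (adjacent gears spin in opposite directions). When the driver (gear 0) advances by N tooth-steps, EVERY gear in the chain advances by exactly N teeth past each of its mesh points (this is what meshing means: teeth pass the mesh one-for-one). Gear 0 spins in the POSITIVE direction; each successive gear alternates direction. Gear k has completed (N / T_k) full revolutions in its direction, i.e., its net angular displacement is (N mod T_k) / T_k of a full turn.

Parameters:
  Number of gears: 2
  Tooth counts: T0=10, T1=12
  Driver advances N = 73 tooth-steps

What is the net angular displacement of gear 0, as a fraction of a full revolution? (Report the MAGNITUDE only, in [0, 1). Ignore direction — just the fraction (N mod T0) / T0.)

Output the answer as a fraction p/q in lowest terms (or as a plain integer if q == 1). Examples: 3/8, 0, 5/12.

Chain of 2 gears, tooth counts: [10, 12]
  gear 0: T0=10, direction=positive, advance = 73 mod 10 = 3 teeth = 3/10 turn
  gear 1: T1=12, direction=negative, advance = 73 mod 12 = 1 teeth = 1/12 turn
Gear 0: 73 mod 10 = 3
Fraction = 3 / 10 = 3/10 (gcd(3,10)=1) = 3/10

Answer: 3/10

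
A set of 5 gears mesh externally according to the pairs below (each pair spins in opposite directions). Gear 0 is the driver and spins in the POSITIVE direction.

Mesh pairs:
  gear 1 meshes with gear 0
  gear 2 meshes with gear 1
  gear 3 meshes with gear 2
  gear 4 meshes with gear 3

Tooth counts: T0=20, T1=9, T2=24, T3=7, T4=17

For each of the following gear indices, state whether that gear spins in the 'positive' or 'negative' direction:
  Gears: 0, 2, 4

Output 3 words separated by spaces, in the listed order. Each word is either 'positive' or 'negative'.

Gear 0 (driver): positive (depth 0)
  gear 1: meshes with gear 0 -> depth 1 -> negative (opposite of gear 0)
  gear 2: meshes with gear 1 -> depth 2 -> positive (opposite of gear 1)
  gear 3: meshes with gear 2 -> depth 3 -> negative (opposite of gear 2)
  gear 4: meshes with gear 3 -> depth 4 -> positive (opposite of gear 3)
Queried indices 0, 2, 4 -> positive, positive, positive

Answer: positive positive positive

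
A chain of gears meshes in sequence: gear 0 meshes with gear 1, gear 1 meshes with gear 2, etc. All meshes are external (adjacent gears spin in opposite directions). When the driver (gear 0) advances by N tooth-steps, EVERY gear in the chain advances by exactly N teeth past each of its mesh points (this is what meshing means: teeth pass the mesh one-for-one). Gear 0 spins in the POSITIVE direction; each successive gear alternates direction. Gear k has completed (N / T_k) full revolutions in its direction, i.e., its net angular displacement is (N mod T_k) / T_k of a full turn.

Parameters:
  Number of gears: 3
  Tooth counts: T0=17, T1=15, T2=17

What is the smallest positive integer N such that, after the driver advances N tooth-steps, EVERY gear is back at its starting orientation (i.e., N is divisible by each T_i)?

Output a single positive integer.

Gear k returns to start when N is a multiple of T_k.
All gears at start simultaneously when N is a common multiple of [17, 15, 17]; the smallest such N is lcm(17, 15, 17).
Start: lcm = T0 = 17
Fold in T1=15: gcd(17, 15) = 1; lcm(17, 15) = 17 * 15 / 1 = 255 / 1 = 255
Fold in T2=17: gcd(255, 17) = 17; lcm(255, 17) = 255 * 17 / 17 = 4335 / 17 = 255
Full cycle length = 255

Answer: 255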